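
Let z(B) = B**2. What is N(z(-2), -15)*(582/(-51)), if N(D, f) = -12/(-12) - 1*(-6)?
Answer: -1358/17 ≈ -79.882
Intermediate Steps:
N(D, f) = 7 (N(D, f) = -12*(-1/12) + 6 = 1 + 6 = 7)
N(z(-2), -15)*(582/(-51)) = 7*(582/(-51)) = 7*(582*(-1/51)) = 7*(-194/17) = -1358/17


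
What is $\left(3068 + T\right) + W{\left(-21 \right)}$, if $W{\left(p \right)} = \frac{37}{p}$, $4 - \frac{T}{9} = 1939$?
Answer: $- \frac{301324}{21} \approx -14349.0$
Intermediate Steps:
$T = -17415$ ($T = 36 - 17451 = -17415$)
$\left(3068 + T\right) + W{\left(-21 \right)} = \left(3068 - 17415\right) + \frac{37}{-21} = -14347 + 37 \left(- \frac{1}{21}\right) = -14347 - \frac{37}{21} = - \frac{301324}{21}$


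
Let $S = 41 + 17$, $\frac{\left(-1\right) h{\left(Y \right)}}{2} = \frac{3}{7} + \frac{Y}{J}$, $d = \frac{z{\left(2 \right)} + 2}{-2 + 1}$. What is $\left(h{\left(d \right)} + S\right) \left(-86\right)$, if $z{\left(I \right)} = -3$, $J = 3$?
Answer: $- \frac{101996}{21} \approx -4857.0$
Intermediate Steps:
$d = 1$ ($d = \frac{-3 + 2}{-2 + 1} = - \frac{1}{-1} = \left(-1\right) \left(-1\right) = 1$)
$h{\left(Y \right)} = - \frac{6}{7} - \frac{2 Y}{3}$ ($h{\left(Y \right)} = - 2 \left(\frac{3}{7} + \frac{Y}{3}\right) = - \frac{6}{7} - \frac{2 Y}{3}$)
$S = 58$
$\left(h{\left(d \right)} + S\right) \left(-86\right) = \left(\left(- \frac{6}{7} - \frac{2}{3}\right) + 58\right) \left(-86\right) = \left(- \frac{32}{21} + 58\right) \left(-86\right) = \frac{1186}{21} \left(-86\right) = - \frac{101996}{21}$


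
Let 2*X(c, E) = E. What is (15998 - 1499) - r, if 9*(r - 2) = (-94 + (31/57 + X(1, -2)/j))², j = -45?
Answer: 88997251829/6579225 ≈ 13527.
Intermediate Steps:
X(c, E) = E/2
r = 6394931446/6579225 (r = 2 + (-94 + (31/57 + ((½)*(-2))/(-45)))²/9 = 2 + (-94 + (31*(1/57) - 1*(-1/45)))²/9 = 2 + (-94 + (31/57 + 1/45))²/9 = 2 + (-94 + 484/855)²/9 = 2 + (-79886/855)²/9 = 2 + (⅑)*(6381772996/731025) = 2 + 6381772996/6579225 = 6394931446/6579225 ≈ 971.99)
(15998 - 1499) - r = (15998 - 1499) - 1*6394931446/6579225 = 14499 - 6394931446/6579225 = 88997251829/6579225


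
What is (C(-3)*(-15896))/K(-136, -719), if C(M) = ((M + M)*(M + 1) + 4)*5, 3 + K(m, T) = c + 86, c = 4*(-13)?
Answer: -1271680/31 ≈ -41022.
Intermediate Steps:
c = -52
K(m, T) = 31 (K(m, T) = -3 + (-52 + 86) = -3 + 34 = 31)
C(M) = 20 + 10*M*(1 + M) (C(M) = ((2*M)*(1 + M) + 4)*5 = (2*M*(1 + M) + 4)*5 = (4 + 2*M*(1 + M))*5 = 20 + 10*M*(1 + M))
(C(-3)*(-15896))/K(-136, -719) = ((20 + 10*(-3) + 10*(-3)²)*(-15896))/31 = ((20 - 30 + 10*9)*(-15896))*(1/31) = ((20 - 30 + 90)*(-15896))*(1/31) = (80*(-15896))*(1/31) = -1271680*1/31 = -1271680/31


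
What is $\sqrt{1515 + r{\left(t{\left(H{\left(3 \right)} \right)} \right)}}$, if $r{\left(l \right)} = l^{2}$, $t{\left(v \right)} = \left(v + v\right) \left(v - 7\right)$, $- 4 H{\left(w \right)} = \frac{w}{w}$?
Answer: $\frac{\sqrt{97801}}{8} \approx 39.091$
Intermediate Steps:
$H{\left(w \right)} = - \frac{1}{4}$ ($H{\left(w \right)} = - \frac{w \frac{1}{w}}{4} = \left(- \frac{1}{4}\right) 1 = - \frac{1}{4}$)
$t{\left(v \right)} = 2 v \left(-7 + v\right)$
$\sqrt{1515 + r{\left(t{\left(H{\left(3 \right)} \right)} \right)}} = \sqrt{1515 + \left(2 \left(- \frac{1}{4}\right) \left(-7 - \frac{1}{4}\right)\right)^{2}} = \sqrt{1515 + \left(2 \left(- \frac{1}{4}\right) \left(- \frac{29}{4}\right)\right)^{2}} = \sqrt{1515 + \left(\frac{29}{8}\right)^{2}} = \sqrt{1515 + \frac{841}{64}} = \sqrt{\frac{97801}{64}} = \frac{\sqrt{97801}}{8}$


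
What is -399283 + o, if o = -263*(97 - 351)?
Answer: -332481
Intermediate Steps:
o = 66802 (o = -263*(-254) = 66802)
-399283 + o = -399283 + 66802 = -332481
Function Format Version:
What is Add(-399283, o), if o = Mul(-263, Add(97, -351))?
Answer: -332481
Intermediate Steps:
o = 66802 (o = Mul(-263, -254) = 66802)
Add(-399283, o) = Add(-399283, 66802) = -332481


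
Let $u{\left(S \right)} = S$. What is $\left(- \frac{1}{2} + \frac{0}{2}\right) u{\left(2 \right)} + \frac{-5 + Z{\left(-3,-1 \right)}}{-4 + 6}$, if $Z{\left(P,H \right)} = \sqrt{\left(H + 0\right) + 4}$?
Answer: $- \frac{7}{2} + \frac{\sqrt{3}}{2} \approx -2.634$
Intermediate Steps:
$Z{\left(P,H \right)} = \sqrt{4 + H}$ ($Z{\left(P,H \right)} = \sqrt{H + 4} = \sqrt{4 + H}$)
$\left(- \frac{1}{2} + \frac{0}{2}\right) u{\left(2 \right)} + \frac{-5 + Z{\left(-3,-1 \right)}}{-4 + 6} = \left(- \frac{1}{2} + \frac{0}{2}\right) 2 + \frac{-5 + \sqrt{4 - 1}}{-4 + 6} = \left(\left(-1\right) \frac{1}{2} + 0 \cdot \frac{1}{2}\right) 2 + \frac{-5 + \sqrt{3}}{2} = \left(- \frac{1}{2} + 0\right) 2 + \left(-5 + \sqrt{3}\right) \frac{1}{2} = \left(- \frac{1}{2}\right) 2 - \left(\frac{5}{2} - \frac{\sqrt{3}}{2}\right) = -1 - \left(\frac{5}{2} - \frac{\sqrt{3}}{2}\right) = - \frac{7}{2} + \frac{\sqrt{3}}{2}$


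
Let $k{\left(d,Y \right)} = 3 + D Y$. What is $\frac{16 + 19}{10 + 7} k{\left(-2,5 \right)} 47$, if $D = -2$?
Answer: $- \frac{11515}{17} \approx -677.35$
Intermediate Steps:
$k{\left(d,Y \right)} = 3 - 2 Y$
$\frac{16 + 19}{10 + 7} k{\left(-2,5 \right)} 47 = \frac{16 + 19}{10 + 7} \left(3 - 10\right) 47 = \frac{35}{17} \left(3 - 10\right) 47 = 35 \cdot \frac{1}{17} \left(-7\right) 47 = \frac{35}{17} \left(-7\right) 47 = \left(- \frac{245}{17}\right) 47 = - \frac{11515}{17}$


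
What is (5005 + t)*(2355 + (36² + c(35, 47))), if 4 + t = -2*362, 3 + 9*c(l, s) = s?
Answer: 140726131/9 ≈ 1.5636e+7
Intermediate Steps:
c(l, s) = -⅓ + s/9
t = -728 (t = -4 - 2*362 = -4 - 724 = -728)
(5005 + t)*(2355 + (36² + c(35, 47))) = (5005 - 728)*(2355 + (36² + (-⅓ + (⅑)*47))) = 4277*(2355 + (1296 + (-⅓ + 47/9))) = 4277*(2355 + (1296 + 44/9)) = 4277*(2355 + 11708/9) = 4277*(32903/9) = 140726131/9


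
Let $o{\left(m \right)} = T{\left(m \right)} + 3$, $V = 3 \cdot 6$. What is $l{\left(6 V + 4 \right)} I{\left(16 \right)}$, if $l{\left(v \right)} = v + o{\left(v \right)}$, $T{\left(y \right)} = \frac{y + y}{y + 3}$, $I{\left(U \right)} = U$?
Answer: $\frac{215184}{115} \approx 1871.2$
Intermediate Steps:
$V = 18$
$T{\left(y \right)} = \frac{2 y}{3 + y}$
$o{\left(m \right)} = 3 + \frac{2 m}{3 + m}$ ($o{\left(m \right)} = \frac{2 m}{3 + m} + 3 = 3 + \frac{2 m}{3 + m}$)
$l{\left(v \right)} = v + \frac{9 + 5 v}{3 + v}$
$l{\left(6 V + 4 \right)} I{\left(16 \right)} = \left(3 + \left(6 \cdot 18 + 4\right) + \frac{2 \left(6 \cdot 18 + 4\right)}{3 + \left(6 \cdot 18 + 4\right)}\right) 16 = \left(3 + \left(108 + 4\right) + \frac{2 \left(108 + 4\right)}{3 + \left(108 + 4\right)}\right) 16 = \left(3 + 112 + 2 \cdot 112 \frac{1}{3 + 112}\right) 16 = \left(3 + 112 + 2 \cdot 112 \cdot \frac{1}{115}\right) 16 = \left(3 + 112 + \frac{224}{115}\right) 16 = \frac{13449}{115} \cdot 16 = \frac{215184}{115}$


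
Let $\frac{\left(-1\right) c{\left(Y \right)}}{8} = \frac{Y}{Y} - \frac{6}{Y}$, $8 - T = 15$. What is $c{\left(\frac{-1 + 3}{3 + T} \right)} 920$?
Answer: $-95680$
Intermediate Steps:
$T = -7$ ($T = 8 - 15 = -7$)
$c{\left(Y \right)} = -8 + \frac{48}{Y}$ ($c{\left(Y \right)} = - 8 \left(\frac{Y}{Y} - \frac{6}{Y}\right) = - 8 \left(1 - \frac{6}{Y}\right) = -8 + \frac{48}{Y}$)
$c{\left(\frac{-1 + 3}{3 + T} \right)} 920 = \left(-8 + \frac{48}{\left(-1 + 3\right) \frac{1}{3 - 7}}\right) 920 = \left(-8 + \frac{48}{2 \frac{1}{-4}}\right) 920 = \left(-8 + \frac{48}{2 \left(- \frac{1}{4}\right)}\right) 920 = \left(-8 + \frac{48}{- \frac{1}{2}}\right) 920 = \left(-8 + 48 \left(-2\right)\right) 920 = \left(-8 - 96\right) 920 = \left(-104\right) 920 = -95680$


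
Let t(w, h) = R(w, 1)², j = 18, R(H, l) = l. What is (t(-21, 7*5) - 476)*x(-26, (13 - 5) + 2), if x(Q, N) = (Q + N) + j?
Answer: -950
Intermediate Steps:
x(Q, N) = 18 + N + Q (x(Q, N) = (Q + N) + 18 = (N + Q) + 18 = 18 + N + Q)
t(w, h) = 1 (t(w, h) = 1² = 1)
(t(-21, 7*5) - 476)*x(-26, (13 - 5) + 2) = (1 - 476)*(18 + ((13 - 5) + 2) - 26) = -475*(18 + (8 + 2) - 26) = -475*(18 + 10 - 26) = -475*2 = -950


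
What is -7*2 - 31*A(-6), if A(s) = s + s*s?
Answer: -944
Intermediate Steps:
A(s) = s + s**2
-7*2 - 31*A(-6) = -7*2 - (-186)*(1 - 6) = -14 - (-186)*(-5) = -14 - 31*30 = -14 - 930 = -944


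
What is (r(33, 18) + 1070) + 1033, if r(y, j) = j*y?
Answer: 2697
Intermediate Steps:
(r(33, 18) + 1070) + 1033 = (18*33 + 1070) + 1033 = (594 + 1070) + 1033 = 1664 + 1033 = 2697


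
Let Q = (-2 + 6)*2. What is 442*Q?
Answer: 3536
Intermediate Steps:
Q = 8 (Q = 4*2 = 8)
442*Q = 442*8 = 3536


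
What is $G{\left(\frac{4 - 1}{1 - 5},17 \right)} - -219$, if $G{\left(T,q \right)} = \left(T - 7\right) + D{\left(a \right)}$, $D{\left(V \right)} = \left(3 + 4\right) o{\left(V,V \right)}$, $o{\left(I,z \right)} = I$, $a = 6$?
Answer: $\frac{1013}{4} \approx 253.25$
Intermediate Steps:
$D{\left(V \right)} = 7 V$ ($D{\left(V \right)} = \left(3 + 4\right) V = 7 V$)
$G{\left(T,q \right)} = 35 + T$ ($G{\left(T,q \right)} = \left(T - 7\right) + 7 \cdot 6 = \left(-7 + T\right) + 42 = 35 + T$)
$G{\left(\frac{4 - 1}{1 - 5},17 \right)} - -219 = \left(35 + \frac{4 - 1}{1 - 5}\right) - -219 = \left(35 + \frac{3}{-4}\right) + 219 = \left(35 + 3 \left(- \frac{1}{4}\right)\right) + 219 = \left(35 - \frac{3}{4}\right) + 219 = \frac{137}{4} + 219 = \frac{1013}{4}$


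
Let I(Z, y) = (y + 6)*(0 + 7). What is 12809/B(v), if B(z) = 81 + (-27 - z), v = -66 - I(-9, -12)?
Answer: 12809/78 ≈ 164.22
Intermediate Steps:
I(Z, y) = 42 + 7*y (I(Z, y) = (6 + y)*7 = 42 + 7*y)
v = -24 (v = -66 - (42 + 7*(-12)) = -66 - (42 - 84) = -66 - 1*(-42) = -66 + 42 = -24)
B(z) = 54 - z
12809/B(v) = 12809/(54 - 1*(-24)) = 12809/(54 + 24) = 12809/78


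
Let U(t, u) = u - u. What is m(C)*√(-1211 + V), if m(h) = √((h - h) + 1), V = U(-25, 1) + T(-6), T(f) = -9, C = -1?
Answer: 2*I*√305 ≈ 34.928*I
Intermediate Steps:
U(t, u) = 0
V = -9 (V = 0 - 9 = -9)
m(h) = 1 (m(h) = √(0 + 1) = √1 = 1)
m(C)*√(-1211 + V) = 1*√(-1211 - 9) = 1*√(-1220) = 1*(2*I*√305) = 2*I*√305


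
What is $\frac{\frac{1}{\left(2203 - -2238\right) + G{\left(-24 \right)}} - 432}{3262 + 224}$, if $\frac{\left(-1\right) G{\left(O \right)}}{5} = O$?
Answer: $- \frac{1970351}{15899646} \approx -0.12392$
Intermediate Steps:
$G{\left(O \right)} = - 5 O$
$\frac{\frac{1}{\left(2203 - -2238\right) + G{\left(-24 \right)}} - 432}{3262 + 224} = \frac{\frac{1}{\left(2203 - -2238\right) - -120} - 432}{3262 + 224} = \frac{\frac{1}{\left(2203 + 2238\right) + 120} - 432}{3486} = \left(\frac{1}{4441 + 120} - 432\right) \frac{1}{3486} = \left(\frac{1}{4561} - 432\right) \frac{1}{3486} = \left(- \frac{1970351}{4561}\right) \frac{1}{3486} = - \frac{1970351}{15899646}$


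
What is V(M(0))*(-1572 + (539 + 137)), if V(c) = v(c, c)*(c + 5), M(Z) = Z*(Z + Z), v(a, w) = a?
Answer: 0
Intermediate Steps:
M(Z) = 2*Z² (M(Z) = Z*(2*Z) = 2*Z²)
V(c) = c*(5 + c) (V(c) = c*(c + 5) = c*(5 + c))
V(M(0))*(-1572 + (539 + 137)) = ((2*0²)*(5 + 2*0²))*(-1572 + (539 + 137)) = ((2*0)*(5 + 2*0))*(-1572 + 676) = (0*(5 + 0))*(-896) = (0*5)*(-896) = 0*(-896) = 0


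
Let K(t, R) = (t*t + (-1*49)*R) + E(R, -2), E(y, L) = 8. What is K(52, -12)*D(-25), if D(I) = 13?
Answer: 42900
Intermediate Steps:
K(t, R) = 8 + t**2 - 49*R (K(t, R) = (t*t + (-1*49)*R) + 8 = (t**2 - 49*R) + 8 = 8 + t**2 - 49*R)
K(52, -12)*D(-25) = (8 + 52**2 - 49*(-12))*13 = (8 + 2704 + 588)*13 = 3300*13 = 42900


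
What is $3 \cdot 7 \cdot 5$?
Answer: $105$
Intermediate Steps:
$3 \cdot 7 \cdot 5 = 21 \cdot 5 = 105$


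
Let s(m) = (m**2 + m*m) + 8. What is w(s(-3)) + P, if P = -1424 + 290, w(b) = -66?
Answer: -1200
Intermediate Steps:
s(m) = 8 + 2*m**2 (s(m) = (m**2 + m**2) + 8 = 2*m**2 + 8 = 8 + 2*m**2)
P = -1134
w(s(-3)) + P = -66 - 1134 = -1200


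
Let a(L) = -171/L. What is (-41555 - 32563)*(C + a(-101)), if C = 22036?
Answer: -164972363226/101 ≈ -1.6334e+9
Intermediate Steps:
(-41555 - 32563)*(C + a(-101)) = (-41555 - 32563)*(22036 - 171/(-101)) = -74118*(22036 - 171*(-1/101)) = -74118*(22036 + 171/101) = -74118*2225807/101 = -164972363226/101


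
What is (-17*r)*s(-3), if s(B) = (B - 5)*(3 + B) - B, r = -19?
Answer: 969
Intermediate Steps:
s(B) = -B + (-5 + B)*(3 + B) (s(B) = (-5 + B)*(3 + B) - B = -B + (-5 + B)*(3 + B))
(-17*r)*s(-3) = (-17*(-19))*(-15 + (-3)² - 3*(-3)) = 323*(-15 + 9 + 9) = 323*3 = 969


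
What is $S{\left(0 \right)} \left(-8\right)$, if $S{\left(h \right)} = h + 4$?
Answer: $-32$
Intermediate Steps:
$S{\left(h \right)} = 4 + h$
$S{\left(0 \right)} \left(-8\right) = \left(4 + 0\right) \left(-8\right) = 4 \left(-8\right) = -32$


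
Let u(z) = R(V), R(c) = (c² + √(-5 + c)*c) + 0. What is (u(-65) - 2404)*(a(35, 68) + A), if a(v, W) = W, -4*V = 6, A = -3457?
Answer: 32558123/4 + 10167*I*√26/4 ≈ 8.1395e+6 + 12960.0*I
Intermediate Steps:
V = -3/2 (V = -¼*6 = -3/2 ≈ -1.5000)
R(c) = c² + c*√(-5 + c) (R(c) = (c² + c*√(-5 + c)) + 0 = c² + c*√(-5 + c))
u(z) = 9/4 - 3*I*√26/4 (u(z) = -3*(-3/2 + √(-5 - 3/2))/2 = -3*(-3/2 + √(-13/2))/2 = -3*(-3/2 + I*√26/2)/2 = 9/4 - 3*I*√26/4)
(u(-65) - 2404)*(a(35, 68) + A) = ((9/4 - 3*I*√26/4) - 2404)*(68 - 3457) = (-9607/4 - 3*I*√26/4)*(-3389) = 32558123/4 + 10167*I*√26/4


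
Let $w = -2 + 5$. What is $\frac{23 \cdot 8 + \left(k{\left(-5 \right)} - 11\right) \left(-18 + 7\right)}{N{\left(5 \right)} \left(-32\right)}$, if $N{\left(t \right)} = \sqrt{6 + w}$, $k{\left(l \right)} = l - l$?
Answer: $- \frac{305}{96} \approx -3.1771$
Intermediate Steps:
$w = 3$
$k{\left(l \right)} = 0$
$N{\left(t \right)} = 3$ ($N{\left(t \right)} = \sqrt{6 + 3} = \sqrt{9} = 3$)
$\frac{23 \cdot 8 + \left(k{\left(-5 \right)} - 11\right) \left(-18 + 7\right)}{N{\left(5 \right)} \left(-32\right)} = \frac{23 \cdot 8 + \left(0 - 11\right) \left(-18 + 7\right)}{3 \left(-32\right)} = \frac{184 - -121}{-96} = \left(184 + 121\right) \left(- \frac{1}{96}\right) = 305 \left(- \frac{1}{96}\right) = - \frac{305}{96}$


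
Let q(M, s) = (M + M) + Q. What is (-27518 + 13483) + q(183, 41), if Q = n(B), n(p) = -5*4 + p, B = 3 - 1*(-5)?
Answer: -13681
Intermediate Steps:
B = 8 (B = 3 + 5 = 8)
n(p) = -20 + p
Q = -12 (Q = -20 + 8 = -12)
q(M, s) = -12 + 2*M (q(M, s) = (M + M) - 12 = 2*M - 12 = -12 + 2*M)
(-27518 + 13483) + q(183, 41) = (-27518 + 13483) + (-12 + 2*183) = -14035 + (-12 + 366) = -14035 + 354 = -13681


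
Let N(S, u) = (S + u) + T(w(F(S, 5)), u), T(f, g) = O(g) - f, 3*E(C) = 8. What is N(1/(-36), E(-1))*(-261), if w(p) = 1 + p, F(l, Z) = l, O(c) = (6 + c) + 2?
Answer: -3219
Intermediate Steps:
E(C) = 8/3 (E(C) = (1/3)*8 = 8/3)
O(c) = 8 + c
T(f, g) = 8 + g - f (T(f, g) = (8 + g) - f = 8 + g - f)
N(S, u) = 7 + 2*u (N(S, u) = (S + u) + (8 + u - (1 + S)) = (S + u) + (8 + u + (-1 - S)) = (S + u) + (7 + u - S) = 7 + 2*u)
N(1/(-36), E(-1))*(-261) = (7 + 2*(8/3))*(-261) = (7 + 16/3)*(-261) = (37/3)*(-261) = -3219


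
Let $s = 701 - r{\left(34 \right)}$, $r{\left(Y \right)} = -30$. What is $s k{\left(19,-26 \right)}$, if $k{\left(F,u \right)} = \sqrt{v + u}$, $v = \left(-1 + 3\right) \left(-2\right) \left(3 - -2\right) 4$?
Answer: $731 i \sqrt{106} \approx 7526.1 i$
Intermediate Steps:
$v = -80$ ($v = 2 \left(-2\right) \left(3 + 2\right) 4 = \left(-4\right) 5 \cdot 4 = \left(-20\right) 4 = -80$)
$k{\left(F,u \right)} = \sqrt{-80 + u}$
$s = 731$ ($s = 701 - -30 = 701 + 30 = 731$)
$s k{\left(19,-26 \right)} = 731 \sqrt{-80 - 26} = 731 \sqrt{-106} = 731 i \sqrt{106}$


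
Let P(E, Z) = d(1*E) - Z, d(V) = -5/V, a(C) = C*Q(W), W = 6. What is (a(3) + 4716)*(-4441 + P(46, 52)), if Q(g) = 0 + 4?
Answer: -488598612/23 ≈ -2.1243e+7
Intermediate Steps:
Q(g) = 4
a(C) = 4*C (a(C) = C*4 = 4*C)
P(E, Z) = -Z - 5/E (P(E, Z) = -5/E - Z = -Z - 5/E)
(a(3) + 4716)*(-4441 + P(46, 52)) = (4*3 + 4716)*(-4441 + (-1*52 - 5/46)) = (12 + 4716)*(-4441 + (-52 - 5*1/46)) = 4728*(-4441 + (-52 - 5/46)) = 4728*(-4441 - 2397/46) = 4728*(-206683/46) = -488598612/23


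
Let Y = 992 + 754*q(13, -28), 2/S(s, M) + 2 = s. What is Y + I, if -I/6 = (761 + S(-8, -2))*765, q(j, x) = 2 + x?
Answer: -3510684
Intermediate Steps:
S(s, M) = 2/(-2 + s)
I = -3492072 (I = -6*(761 + 2/(-2 - 8))*765 = -6*(761 + 2/(-10))*765 = -6*(761 + 2*(-1/10))*765 = -6*(761 - 1/5)*765 = -22824*765/5 = -6*582012 = -3492072)
Y = -18612 (Y = 992 + 754*(2 - 28) = 992 + 754*(-26) = 992 - 19604 = -18612)
Y + I = -18612 - 3492072 = -3510684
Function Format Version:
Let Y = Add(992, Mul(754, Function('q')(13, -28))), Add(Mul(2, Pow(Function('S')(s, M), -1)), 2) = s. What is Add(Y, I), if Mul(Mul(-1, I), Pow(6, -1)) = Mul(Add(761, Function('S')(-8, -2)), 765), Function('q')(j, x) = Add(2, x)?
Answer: -3510684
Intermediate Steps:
Function('S')(s, M) = Mul(2, Pow(Add(-2, s), -1))
I = -3492072 (I = Mul(-6, Mul(Add(761, Mul(2, Pow(Add(-2, -8), -1))), 765)) = Mul(-6, Mul(Add(761, Mul(2, Pow(-10, -1))), 765)) = Mul(-6, Mul(Add(761, Mul(2, Rational(-1, 10))), 765)) = Mul(-6, Mul(Add(761, Rational(-1, 5)), 765)) = Mul(-6, Mul(Rational(3804, 5), 765)) = Mul(-6, 582012) = -3492072)
Y = -18612 (Y = Add(992, Mul(754, Add(2, -28))) = Add(992, Mul(754, -26)) = Add(992, -19604) = -18612)
Add(Y, I) = Add(-18612, -3492072) = -3510684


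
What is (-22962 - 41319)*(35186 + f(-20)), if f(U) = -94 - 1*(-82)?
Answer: -2261019894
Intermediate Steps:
f(U) = -12 (f(U) = -94 + 82 = -12)
(-22962 - 41319)*(35186 + f(-20)) = (-22962 - 41319)*(35186 - 12) = -64281*35174 = -2261019894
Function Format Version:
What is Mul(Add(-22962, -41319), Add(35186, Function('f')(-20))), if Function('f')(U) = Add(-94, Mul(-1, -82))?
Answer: -2261019894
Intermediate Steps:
Function('f')(U) = -12 (Function('f')(U) = Add(-94, 82) = -12)
Mul(Add(-22962, -41319), Add(35186, Function('f')(-20))) = Mul(Add(-22962, -41319), Add(35186, -12)) = Mul(-64281, 35174) = -2261019894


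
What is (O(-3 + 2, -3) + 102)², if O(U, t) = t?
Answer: 9801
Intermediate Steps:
(O(-3 + 2, -3) + 102)² = (-3 + 102)² = 99² = 9801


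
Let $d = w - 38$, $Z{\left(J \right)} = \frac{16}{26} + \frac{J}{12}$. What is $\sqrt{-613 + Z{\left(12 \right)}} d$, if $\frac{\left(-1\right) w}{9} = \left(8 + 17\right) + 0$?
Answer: $- \frac{526 i \sqrt{25831}}{13} \approx - 6503.0 i$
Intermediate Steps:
$Z{\left(J \right)} = \frac{8}{13} + \frac{J}{12}$ ($Z{\left(J \right)} = 16 \cdot \frac{1}{26} + J \frac{1}{12} = \frac{8}{13} + \frac{J}{12}$)
$w = -225$ ($w = - 9 \left(\left(8 + 17\right) + 0\right) = - 9 \left(25 + 0\right) = \left(-9\right) 25 = -225$)
$d = -263$ ($d = -225 - 38 = -263$)
$\sqrt{-613 + Z{\left(12 \right)}} d = \sqrt{-613 + \left(\frac{8}{13} + \frac{1}{12} \cdot 12\right)} \left(-263\right) = \sqrt{-613 + \left(\frac{8}{13} + 1\right)} \left(-263\right) = \sqrt{-613 + \frac{21}{13}} \left(-263\right) = \sqrt{- \frac{7948}{13}} \left(-263\right) = \frac{2 i \sqrt{25831}}{13} \left(-263\right) = - \frac{526 i \sqrt{25831}}{13}$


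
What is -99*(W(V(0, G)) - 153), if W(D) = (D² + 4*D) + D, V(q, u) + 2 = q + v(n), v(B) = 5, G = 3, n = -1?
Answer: 12771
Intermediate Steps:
V(q, u) = 3 + q (V(q, u) = -2 + (q + 5) = -2 + (5 + q) = 3 + q)
W(D) = D² + 5*D
-99*(W(V(0, G)) - 153) = -99*((3 + 0)*(5 + (3 + 0)) - 153) = -99*(3*(5 + 3) - 153) = -99*(3*8 - 153) = -99*(24 - 153) = -99*(-129) = 12771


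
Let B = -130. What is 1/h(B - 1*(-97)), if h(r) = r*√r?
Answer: I*√33/1089 ≈ 0.0052751*I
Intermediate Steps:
h(r) = r^(3/2)
1/h(B - 1*(-97)) = 1/((-130 - 1*(-97))^(3/2)) = 1/((-130 + 97)^(3/2)) = 1/((-33)^(3/2)) = 1/(-33*I*√33) = I*√33/1089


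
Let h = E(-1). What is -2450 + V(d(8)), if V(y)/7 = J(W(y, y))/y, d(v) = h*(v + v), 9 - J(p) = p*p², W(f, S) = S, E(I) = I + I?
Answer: -307839/32 ≈ -9620.0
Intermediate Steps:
E(I) = 2*I
h = -2 (h = 2*(-1) = -2)
J(p) = 9 - p³ (J(p) = 9 - p*p² = 9 - p³)
d(v) = -4*v (d(v) = -2*(v + v) = -4*v)
V(y) = 7*(9 - y³)/y (V(y) = 7*((9 - y³)/y) = 7*(9 - y³)/y)
-2450 + V(d(8)) = -2450 + 7*(9 - (-4*8)³)/((-4*8)) = -2450 + 7*(9 - 1*(-32)³)/(-32) = -2450 + 7*(-1/32)*(9 - 1*(-32768)) = -2450 + 7*(-1/32)*(9 + 32768) = -2450 + 7*(-1/32)*32777 = -2450 - 229439/32 = -307839/32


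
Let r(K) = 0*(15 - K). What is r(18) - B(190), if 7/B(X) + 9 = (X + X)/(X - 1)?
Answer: 1323/1321 ≈ 1.0015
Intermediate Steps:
B(X) = 7/(-9 + 2*X/(-1 + X)) (B(X) = 7/(-9 + (X + X)/(X - 1)) = 7/(-9 + (2*X)/(-1 + X)) = 7/(-9 + 2*X/(-1 + X)))
r(K) = 0
r(18) - B(190) = 0 - 7*(1 - 1*190)/(-9 + 7*190) = 0 - 7*(1 - 190)/(-9 + 1330) = 0 - 7*(-189)/1321 = 0 - 1*(-1323/1321) = 0 + 1323/1321 = 1323/1321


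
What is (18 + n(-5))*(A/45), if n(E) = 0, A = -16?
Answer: -32/5 ≈ -6.4000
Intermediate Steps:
(18 + n(-5))*(A/45) = (18 + 0)*(-16/45) = 18*(-16*1/45) = 18*(-16/45) = -32/5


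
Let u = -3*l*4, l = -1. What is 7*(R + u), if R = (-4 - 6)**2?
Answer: 784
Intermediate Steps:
R = 100 (R = (-10)**2 = 100)
u = 12 (u = -3*(-1)*4 = 3*4 = 12)
7*(R + u) = 7*(100 + 12) = 7*112 = 784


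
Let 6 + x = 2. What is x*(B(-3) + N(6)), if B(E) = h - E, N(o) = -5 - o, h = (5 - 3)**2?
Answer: 16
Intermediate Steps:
x = -4 (x = -6 + 2 = -4)
h = 4 (h = 2**2 = 4)
B(E) = 4 - E
x*(B(-3) + N(6)) = -4*((4 - 1*(-3)) + (-5 - 1*6)) = -4*((4 + 3) + (-5 - 6)) = -4*(7 - 11) = -4*(-4) = 16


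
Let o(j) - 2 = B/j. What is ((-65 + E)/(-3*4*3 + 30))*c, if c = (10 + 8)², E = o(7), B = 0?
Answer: 3402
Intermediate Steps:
o(j) = 2 (o(j) = 2 + 0/j = 2 + 0 = 2)
E = 2
c = 324 (c = 18² = 324)
((-65 + E)/(-3*4*3 + 30))*c = ((-65 + 2)/(-3*4*3 + 30))*324 = -63/(-12*3 + 30)*324 = -63/(-36 + 30)*324 = -63/(-6)*324 = -63*(-⅙)*324 = (21/2)*324 = 3402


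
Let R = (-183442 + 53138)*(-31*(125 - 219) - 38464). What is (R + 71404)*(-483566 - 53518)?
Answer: -2487976430150736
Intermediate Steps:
R = 4632307200 (R = -130304*(-31*(-94) - 38464) = -130304*(2914 - 38464) = -130304*(-35550) = 4632307200)
(R + 71404)*(-483566 - 53518) = (4632307200 + 71404)*(-483566 - 53518) = 4632378604*(-537084) = -2487976430150736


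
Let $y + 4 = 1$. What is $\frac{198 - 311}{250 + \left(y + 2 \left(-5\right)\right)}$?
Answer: $- \frac{113}{237} \approx -0.47679$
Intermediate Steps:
$y = -3$ ($y = -4 + 1 = -3$)
$\frac{198 - 311}{250 + \left(y + 2 \left(-5\right)\right)} = \frac{198 - 311}{250 + \left(-3 + 2 \left(-5\right)\right)} = - \frac{113}{250 - 13} = - \frac{113}{237}$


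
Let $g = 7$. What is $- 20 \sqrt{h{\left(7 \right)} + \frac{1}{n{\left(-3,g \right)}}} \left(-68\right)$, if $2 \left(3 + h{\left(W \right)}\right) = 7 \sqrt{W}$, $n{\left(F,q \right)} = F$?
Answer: $\frac{680 \sqrt{-120 + 126 \sqrt{7}}}{3} \approx 3310.9$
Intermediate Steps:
$h{\left(W \right)} = -3 + \frac{7 \sqrt{W}}{2}$
$- 20 \sqrt{h{\left(7 \right)} + \frac{1}{n{\left(-3,g \right)}}} \left(-68\right) = - 20 \sqrt{\left(-3 + \frac{7 \sqrt{7}}{2}\right) + \frac{1}{-3}} \left(-68\right) = - 20 \sqrt{\left(-3 + \frac{7 \sqrt{7}}{2}\right) - \frac{1}{3}} \left(-68\right) = - 20 \sqrt{- \frac{10}{3} + \frac{7 \sqrt{7}}{2}} \left(-68\right) = 1360 \sqrt{- \frac{10}{3} + \frac{7 \sqrt{7}}{2}}$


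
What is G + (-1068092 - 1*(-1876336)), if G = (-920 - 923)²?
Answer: 4204893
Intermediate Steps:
G = 3396649 (G = (-1843)² = 3396649)
G + (-1068092 - 1*(-1876336)) = 3396649 + (-1068092 - 1*(-1876336)) = 3396649 + (-1068092 + 1876336) = 3396649 + 808244 = 4204893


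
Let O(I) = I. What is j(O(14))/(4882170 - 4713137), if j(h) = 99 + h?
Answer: 113/169033 ≈ 0.00066851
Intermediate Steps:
j(O(14))/(4882170 - 4713137) = (99 + 14)/(4882170 - 4713137) = 113/169033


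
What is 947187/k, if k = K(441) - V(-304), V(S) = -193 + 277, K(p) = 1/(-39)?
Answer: -36940293/3277 ≈ -11273.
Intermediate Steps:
K(p) = -1/39
V(S) = 84
k = -3277/39 (k = -1/39 - 1*84 = -1/39 - 84 = -3277/39 ≈ -84.026)
947187/k = 947187/(-3277/39) = 947187*(-39/3277) = -36940293/3277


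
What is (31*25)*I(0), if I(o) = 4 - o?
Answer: 3100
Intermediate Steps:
(31*25)*I(0) = (31*25)*(4 - 1*0) = 775*(4 + 0) = 775*4 = 3100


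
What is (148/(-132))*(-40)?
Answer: 1480/33 ≈ 44.849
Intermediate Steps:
(148/(-132))*(-40) = (148*(-1/132))*(-40) = -37/33*(-40) = 1480/33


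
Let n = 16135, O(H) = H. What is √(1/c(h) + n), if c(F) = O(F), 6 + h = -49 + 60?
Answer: 18*√1245/5 ≈ 127.02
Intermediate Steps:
h = 5 (h = -6 + (-49 + 60) = -6 + 11 = 5)
c(F) = F
√(1/c(h) + n) = √(1/5 + 16135) = √(⅕ + 16135) = √(80676/5) = 18*√1245/5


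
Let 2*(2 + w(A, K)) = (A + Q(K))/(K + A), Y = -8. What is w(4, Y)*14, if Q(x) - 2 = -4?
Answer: -63/2 ≈ -31.500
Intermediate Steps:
Q(x) = -2 (Q(x) = 2 - 4 = -2)
w(A, K) = -2 + (-2 + A)/(2*(A + K)) (w(A, K) = -2 + ((A - 2)/(K + A))/2 = -2 + ((-2 + A)/(A + K))/2 = -2 + (-2 + A)/(2*(A + K)))
w(4, Y)*14 = ((-1 - 2*(-8) - 3/2*4)/(4 - 8))*14 = ((-1 + 16 - 6)/(-4))*14 = -1/4*9*14 = -9/4*14 = -63/2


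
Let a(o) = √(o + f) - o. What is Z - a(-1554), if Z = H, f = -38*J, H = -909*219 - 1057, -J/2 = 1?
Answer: -201682 - I*√1478 ≈ -2.0168e+5 - 38.445*I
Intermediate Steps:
J = -2 (J = -2*1 = -2)
H = -200128 (H = -199071 - 1057 = -200128)
f = 76 (f = -38*(-2) = 76)
a(o) = √(76 + o) - o (a(o) = √(o + 76) - o = √(76 + o) - o)
Z = -200128
Z - a(-1554) = -200128 - (√(76 - 1554) - 1*(-1554)) = -200128 - (√(-1478) + 1554) = -200128 - (I*√1478 + 1554) = -200128 - (1554 + I*√1478) = -200128 + (-1554 - I*√1478) = -201682 - I*√1478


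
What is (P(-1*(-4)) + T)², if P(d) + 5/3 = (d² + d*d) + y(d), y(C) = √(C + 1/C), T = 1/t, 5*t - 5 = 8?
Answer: 5766673/6084 + 1198*√17/39 ≈ 1074.5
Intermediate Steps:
t = 13/5 (t = 1 + (⅕)*8 = 1 + 8/5 = 13/5 ≈ 2.6000)
T = 5/13 (T = 1/(13/5) = 5/13 ≈ 0.38462)
P(d) = -5/3 + √(d + 1/d) + 2*d² (P(d) = -5/3 + ((d² + d*d) + √(d + 1/d)) = -5/3 + ((d² + d²) + √(d + 1/d)) = -5/3 + (2*d² + √(d + 1/d)) = -5/3 + (√(d + 1/d) + 2*d²) = -5/3 + √(d + 1/d) + 2*d²)
(P(-1*(-4)) + T)² = ((-5/3 + √(-1*(-4) + 1/(-1*(-4))) + 2*(-1*(-4))²) + 5/13)² = ((-5/3 + √(4 + 1/4) + 2*4²) + 5/13)² = ((-5/3 + √(4 + ¼) + 2*16) + 5/13)² = ((-5/3 + √(17/4) + 32) + 5/13)² = ((-5/3 + √17/2 + 32) + 5/13)² = ((91/3 + √17/2) + 5/13)² = (1198/39 + √17/2)²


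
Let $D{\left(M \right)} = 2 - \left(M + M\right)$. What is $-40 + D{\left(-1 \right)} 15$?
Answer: $20$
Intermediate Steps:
$D{\left(M \right)} = 2 - 2 M$
$-40 + D{\left(-1 \right)} 15 = -40 + \left(2 - -2\right) 15 = -40 + \left(2 + 2\right) 15 = -40 + 4 \cdot 15 = -40 + 60 = 20$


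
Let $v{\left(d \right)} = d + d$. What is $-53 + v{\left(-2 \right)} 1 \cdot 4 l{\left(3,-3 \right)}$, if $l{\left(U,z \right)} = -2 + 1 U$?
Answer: $-69$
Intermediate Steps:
$v{\left(d \right)} = 2 d$
$l{\left(U,z \right)} = -2 + U$
$-53 + v{\left(-2 \right)} 1 \cdot 4 l{\left(3,-3 \right)} = -53 + 2 \left(-2\right) 1 \cdot 4 \left(-2 + 3\right) = -53 + \left(-4\right) 1 \cdot 4 \cdot 1 = -53 + \left(-4\right) 4 \cdot 1 = -53 - 16 = -69$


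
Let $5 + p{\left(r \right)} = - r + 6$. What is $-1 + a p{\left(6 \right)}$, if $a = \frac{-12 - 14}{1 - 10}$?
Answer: $- \frac{139}{9} \approx -15.444$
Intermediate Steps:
$a = \frac{26}{9}$ ($a = - \frac{26}{-9} = \left(-26\right) \left(- \frac{1}{9}\right) = \frac{26}{9} \approx 2.8889$)
$p{\left(r \right)} = 1 - r$ ($p{\left(r \right)} = -5 - \left(-6 + r\right) = 1 - r$)
$-1 + a p{\left(6 \right)} = -1 + \frac{26 \left(1 - 6\right)}{9} = -1 + \frac{26}{9} \left(-5\right) = -1 - \frac{130}{9} = - \frac{139}{9}$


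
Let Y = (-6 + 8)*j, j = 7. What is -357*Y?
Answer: -4998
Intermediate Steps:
Y = 14 (Y = (-6 + 8)*7 = 2*7 = 14)
-357*Y = -357*14 = -4998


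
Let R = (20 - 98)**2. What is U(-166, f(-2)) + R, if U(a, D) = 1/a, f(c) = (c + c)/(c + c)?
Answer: 1009943/166 ≈ 6084.0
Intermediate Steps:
f(c) = 1 (f(c) = (2*c)/((2*c)) = (2*c)*(1/(2*c)) = 1)
R = 6084 (R = (-78)**2 = 6084)
U(-166, f(-2)) + R = 1/(-166) + 6084 = -1/166 + 6084 = 1009943/166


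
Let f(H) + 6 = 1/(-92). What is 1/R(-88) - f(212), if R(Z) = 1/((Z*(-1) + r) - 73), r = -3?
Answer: 1657/92 ≈ 18.011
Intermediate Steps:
R(Z) = 1/(-76 - Z) (R(Z) = 1/((Z*(-1) - 3) - 73) = 1/((-Z - 3) - 73) = 1/((-3 - Z) - 73) = 1/(-76 - Z))
f(H) = -553/92 (f(H) = -6 + 1/(-92) = -6 - 1/92 = -553/92)
1/R(-88) - f(212) = 1/(-1/(76 - 88)) - 1*(-553/92) = 1/(-1/(-12)) + 553/92 = 1/(-1*(-1/12)) + 553/92 = 1/(1/12) + 553/92 = 12 + 553/92 = 1657/92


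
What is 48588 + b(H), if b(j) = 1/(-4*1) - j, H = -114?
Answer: 194807/4 ≈ 48702.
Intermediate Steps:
b(j) = -¼ - j (b(j) = 1/(-4) - j = -¼ - j)
48588 + b(H) = 48588 + (-¼ - 1*(-114)) = 48588 + (-¼ + 114) = 48588 + 455/4 = 194807/4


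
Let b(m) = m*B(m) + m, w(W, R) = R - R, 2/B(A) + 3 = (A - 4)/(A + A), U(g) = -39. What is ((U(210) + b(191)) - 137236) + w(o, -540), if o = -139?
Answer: -131609480/959 ≈ -1.3724e+5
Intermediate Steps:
B(A) = 2/(-3 + (-4 + A)/(2*A)) (B(A) = 2/(-3 + (A - 4)/(A + A)) = 2/(-3 + (-4 + A)/((2*A))) = 2/(-3 + (-4 + A)*(1/(2*A))) = 2/(-3 + (-4 + A)/(2*A)))
w(W, R) = 0
b(m) = m - 4*m²/(4 + 5*m) (b(m) = m*(-4*m/(4 + 5*m)) + m = -4*m²/(4 + 5*m) + m = m - 4*m²/(4 + 5*m))
((U(210) + b(191)) - 137236) + w(o, -540) = ((-39 + 191*(4 + 191)/(4 + 5*191)) - 137236) + 0 = ((-39 + 191*195/(4 + 955)) - 137236) + 0 = ((-39 + 191*195/959) - 137236) + 0 = ((-39 + 191*(1/959)*195) - 137236) + 0 = ((-39 + 37245/959) - 137236) + 0 = (-156/959 - 137236) + 0 = -131609480/959 + 0 = -131609480/959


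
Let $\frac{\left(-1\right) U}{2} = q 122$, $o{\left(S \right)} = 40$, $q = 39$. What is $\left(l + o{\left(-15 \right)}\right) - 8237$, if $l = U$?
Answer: $-17713$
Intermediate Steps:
$U = -9516$ ($U = - 2 \cdot 39 \cdot 122 = \left(-2\right) 4758 = -9516$)
$l = -9516$
$\left(l + o{\left(-15 \right)}\right) - 8237 = \left(-9516 + 40\right) - 8237 = -9476 - 8237 = -17713$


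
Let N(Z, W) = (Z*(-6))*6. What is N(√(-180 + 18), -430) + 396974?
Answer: 396974 - 324*I*√2 ≈ 3.9697e+5 - 458.21*I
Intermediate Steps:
N(Z, W) = -36*Z (N(Z, W) = -6*Z*6 = -36*Z)
N(√(-180 + 18), -430) + 396974 = -36*√(-180 + 18) + 396974 = -324*I*√2 + 396974 = 396974 - 324*I*√2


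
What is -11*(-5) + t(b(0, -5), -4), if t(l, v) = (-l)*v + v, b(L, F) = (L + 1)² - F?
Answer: 75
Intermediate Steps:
b(L, F) = (1 + L)² - F
t(l, v) = v - l*v (t(l, v) = -l*v + v = v - l*v)
-11*(-5) + t(b(0, -5), -4) = -11*(-5) - 4*(1 - ((1 + 0)² - 1*(-5))) = 55 - 4*(1 - (1² + 5)) = 55 - 4*(1 - (1 + 5)) = 55 - 4*(1 - 1*6) = 55 - 4*(1 - 6) = 55 - 4*(-5) = 55 + 20 = 75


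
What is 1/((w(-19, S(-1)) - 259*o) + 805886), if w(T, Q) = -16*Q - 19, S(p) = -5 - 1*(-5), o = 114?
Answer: 1/776341 ≈ 1.2881e-6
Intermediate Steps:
S(p) = 0 (S(p) = -5 + 5 = 0)
w(T, Q) = -19 - 16*Q
1/((w(-19, S(-1)) - 259*o) + 805886) = 1/(((-19 - 16*0) - 259*114) + 805886) = 1/(((-19 + 0) - 29526) + 805886) = 1/((-19 - 29526) + 805886) = 1/(-29545 + 805886) = 1/776341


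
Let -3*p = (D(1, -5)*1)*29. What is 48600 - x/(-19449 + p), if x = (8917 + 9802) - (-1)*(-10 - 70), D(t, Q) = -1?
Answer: 2834310717/58318 ≈ 48601.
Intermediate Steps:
x = 18639 (x = 18719 - (-1)*(-80) = 18719 - 1*80 = 18719 - 80 = 18639)
p = 29/3 (p = -(-1*1)*29/3 = -(-1)*29/3 = -⅓*(-29) = 29/3 ≈ 9.6667)
48600 - x/(-19449 + p) = 48600 - 18639/(-19449 + 29/3) = 48600 - 18639/(-58318/3) = 48600 - 18639*(-3)/58318 = 48600 - 1*(-55917/58318) = 48600 + 55917/58318 = 2834310717/58318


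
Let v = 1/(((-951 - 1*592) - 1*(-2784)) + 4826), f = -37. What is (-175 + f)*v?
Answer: -212/6067 ≈ -0.034943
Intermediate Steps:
v = 1/6067 (v = 1/(((-951 - 592) + 2784) + 4826) = 1/((-1543 + 2784) + 4826) = 1/(1241 + 4826) = 1/6067 ≈ 0.00016483)
(-175 + f)*v = (-175 - 37)*(1/6067) = -212*1/6067 = -212/6067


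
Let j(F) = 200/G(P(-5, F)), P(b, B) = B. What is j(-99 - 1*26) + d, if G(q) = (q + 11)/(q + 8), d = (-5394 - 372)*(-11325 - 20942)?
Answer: 3534982818/19 ≈ 1.8605e+8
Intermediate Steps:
d = 186051522 (d = -5766*(-32267) = 186051522)
G(q) = (11 + q)/(8 + q)
j(F) = 200*(8 + F)/(11 + F) (j(F) = 200/(((11 + F)/(8 + F))) = 200*((8 + F)/(11 + F)) = 200*(8 + F)/(11 + F))
j(-99 - 1*26) + d = 200*(8 + (-99 - 1*26))/(11 + (-99 - 1*26)) + 186051522 = 200*(8 + (-99 - 26))/(11 + (-99 - 26)) + 186051522 = 200*(8 - 125)/(11 - 125) + 186051522 = 200*(-117)/(-114) + 186051522 = 200*(-1/114)*(-117) + 186051522 = 3900/19 + 186051522 = 3534982818/19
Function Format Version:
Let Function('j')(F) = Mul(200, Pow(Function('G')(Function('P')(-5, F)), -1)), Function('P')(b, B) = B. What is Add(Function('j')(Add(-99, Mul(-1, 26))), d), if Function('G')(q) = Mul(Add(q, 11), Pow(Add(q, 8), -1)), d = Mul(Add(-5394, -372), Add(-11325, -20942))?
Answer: Rational(3534982818, 19) ≈ 1.8605e+8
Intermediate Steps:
d = 186051522 (d = Mul(-5766, -32267) = 186051522)
Function('G')(q) = Mul(Pow(Add(8, q), -1), Add(11, q)) (Function('G')(q) = Mul(Add(11, q), Pow(Add(8, q), -1)) = Mul(Pow(Add(8, q), -1), Add(11, q)))
Function('j')(F) = Mul(200, Pow(Add(11, F), -1), Add(8, F)) (Function('j')(F) = Mul(200, Pow(Mul(Pow(Add(8, F), -1), Add(11, F)), -1)) = Mul(200, Mul(Pow(Add(11, F), -1), Add(8, F))) = Mul(200, Pow(Add(11, F), -1), Add(8, F)))
Add(Function('j')(Add(-99, Mul(-1, 26))), d) = Add(Mul(200, Pow(Add(11, Add(-99, Mul(-1, 26))), -1), Add(8, Add(-99, Mul(-1, 26)))), 186051522) = Add(Mul(200, Pow(Add(11, Add(-99, -26)), -1), Add(8, Add(-99, -26))), 186051522) = Add(Mul(200, Pow(Add(11, -125), -1), Add(8, -125)), 186051522) = Add(Mul(200, Pow(-114, -1), -117), 186051522) = Add(Mul(200, Rational(-1, 114), -117), 186051522) = Add(Rational(3900, 19), 186051522) = Rational(3534982818, 19)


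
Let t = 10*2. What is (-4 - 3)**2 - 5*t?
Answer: -51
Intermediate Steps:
t = 20
(-4 - 3)**2 - 5*t = (-4 - 3)**2 - 5*20 = (-7)**2 - 100 = 49 - 100 = -51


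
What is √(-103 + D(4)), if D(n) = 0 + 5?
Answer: 7*I*√2 ≈ 9.8995*I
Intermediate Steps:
D(n) = 5
√(-103 + D(4)) = √(-103 + 5) = √(-98) = 7*I*√2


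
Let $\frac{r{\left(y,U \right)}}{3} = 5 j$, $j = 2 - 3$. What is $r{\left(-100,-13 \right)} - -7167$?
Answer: $7152$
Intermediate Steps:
$j = -1$
$r{\left(y,U \right)} = -15$ ($r{\left(y,U \right)} = 3 \cdot 5 \left(-1\right) = 3 \left(-5\right) = -15$)
$r{\left(-100,-13 \right)} - -7167 = -15 - -7167 = -15 + 7167 = 7152$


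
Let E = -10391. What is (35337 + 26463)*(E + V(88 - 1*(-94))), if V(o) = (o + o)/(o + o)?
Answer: -642102000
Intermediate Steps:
V(o) = 1 (V(o) = (2*o)/((2*o)) = (2*o)*(1/(2*o)) = 1)
(35337 + 26463)*(E + V(88 - 1*(-94))) = (35337 + 26463)*(-10391 + 1) = 61800*(-10390) = -642102000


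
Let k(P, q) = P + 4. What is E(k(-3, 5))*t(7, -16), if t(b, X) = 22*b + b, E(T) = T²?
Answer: 161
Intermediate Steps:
k(P, q) = 4 + P
t(b, X) = 23*b
E(k(-3, 5))*t(7, -16) = (4 - 3)²*(23*7) = 1²*161 = 1*161 = 161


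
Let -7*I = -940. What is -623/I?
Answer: -4361/940 ≈ -4.6394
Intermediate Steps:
I = 940/7 (I = -⅐*(-940) = 940/7 ≈ 134.29)
-623/I = -623/940/7 = -623*7/940 = -4361/940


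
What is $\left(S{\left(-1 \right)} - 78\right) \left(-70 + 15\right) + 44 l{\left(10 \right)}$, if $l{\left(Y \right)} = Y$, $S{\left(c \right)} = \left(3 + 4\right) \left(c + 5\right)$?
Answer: $3190$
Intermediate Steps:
$S{\left(c \right)} = 35 + 7 c$ ($S{\left(c \right)} = 7 \left(5 + c\right) = 35 + 7 c$)
$\left(S{\left(-1 \right)} - 78\right) \left(-70 + 15\right) + 44 l{\left(10 \right)} = \left(\left(35 + 7 \left(-1\right)\right) - 78\right) \left(-70 + 15\right) + 44 \cdot 10 = \left(\left(35 - 7\right) - 78\right) \left(-55\right) + 440 = \left(28 - 78\right) \left(-55\right) + 440 = \left(-50\right) \left(-55\right) + 440 = 2750 + 440 = 3190$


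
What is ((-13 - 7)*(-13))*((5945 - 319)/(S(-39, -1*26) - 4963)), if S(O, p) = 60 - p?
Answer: -1462760/4877 ≈ -299.93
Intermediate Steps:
((-13 - 7)*(-13))*((5945 - 319)/(S(-39, -1*26) - 4963)) = ((-13 - 7)*(-13))*((5945 - 319)/((60 - (-1)*26) - 4963)) = (-20*(-13))*(5626/((60 - 1*(-26)) - 4963)) = 260*(5626/((60 + 26) - 4963)) = 260*(5626/(86 - 4963)) = 260*(5626/(-4877)) = 260*(5626*(-1/4877)) = 260*(-5626/4877) = -1462760/4877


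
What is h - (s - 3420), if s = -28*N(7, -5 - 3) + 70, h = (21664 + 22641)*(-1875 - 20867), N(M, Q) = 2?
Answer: -1007580904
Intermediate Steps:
h = -1007584310 (h = 44305*(-22742) = -1007584310)
s = 14 (s = -28*2 + 70 = -56 + 70 = 14)
h - (s - 3420) = -1007584310 - (14 - 3420) = -1007584310 - 1*(-3406) = -1007584310 + 3406 = -1007580904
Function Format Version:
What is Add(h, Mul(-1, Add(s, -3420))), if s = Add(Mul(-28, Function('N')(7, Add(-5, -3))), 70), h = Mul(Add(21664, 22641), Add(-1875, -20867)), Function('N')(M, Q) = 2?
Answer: -1007580904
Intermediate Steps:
h = -1007584310 (h = Mul(44305, -22742) = -1007584310)
s = 14 (s = Add(Mul(-28, 2), 70) = Add(-56, 70) = 14)
Add(h, Mul(-1, Add(s, -3420))) = Add(-1007584310, Mul(-1, Add(14, -3420))) = Add(-1007584310, Mul(-1, -3406)) = Add(-1007584310, 3406) = -1007580904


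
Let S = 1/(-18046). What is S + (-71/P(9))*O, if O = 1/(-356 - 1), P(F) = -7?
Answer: -183395/6442422 ≈ -0.028467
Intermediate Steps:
S = -1/18046 ≈ -5.5414e-5
O = -1/357 (O = 1/(-357) = -1/357 ≈ -0.0028011)
S + (-71/P(9))*O = -1/18046 - 71/(-7)*(-1/357) = -1/18046 - 71*(-1/7)*(-1/357) = -1/18046 + (71/7)*(-1/357) = -1/18046 - 71/2499 = -183395/6442422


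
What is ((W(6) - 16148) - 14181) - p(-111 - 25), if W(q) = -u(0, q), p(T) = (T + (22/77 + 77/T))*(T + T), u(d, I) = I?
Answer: -471823/7 ≈ -67403.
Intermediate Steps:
p(T) = 2*T*(2/7 + T + 77/T) (p(T) = (T + (22*(1/77) + 77/T))*(2*T) = (T + (2/7 + 77/T))*(2*T) = (2/7 + T + 77/T)*(2*T) = 2*T*(2/7 + T + 77/T))
W(q) = -q
((W(6) - 16148) - 14181) - p(-111 - 25) = ((-1*6 - 16148) - 14181) - (154 + 2*(-111 - 25)² + 4*(-111 - 25)/7) = ((-6 - 16148) - 14181) - (154 + 2*(-136)² + (4/7)*(-136)) = (-16154 - 14181) - (154 + 2*18496 - 544/7) = -30335 - (154 + 36992 - 544/7) = -30335 - 1*259478/7 = -30335 - 259478/7 = -471823/7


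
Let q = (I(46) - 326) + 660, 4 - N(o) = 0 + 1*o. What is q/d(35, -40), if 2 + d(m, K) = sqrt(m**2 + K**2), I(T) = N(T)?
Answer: 584/2821 + 1460*sqrt(113)/2821 ≈ 5.7086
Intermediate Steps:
N(o) = 4 - o (N(o) = 4 - (0 + 1*o) = 4 - (0 + o) = 4 - o)
I(T) = 4 - T
d(m, K) = -2 + sqrt(K**2 + m**2) (d(m, K) = -2 + sqrt(m**2 + K**2) = -2 + sqrt(K**2 + m**2))
q = 292 (q = ((4 - 1*46) - 326) + 660 = ((4 - 46) - 326) + 660 = (-42 - 326) + 660 = -368 + 660 = 292)
q/d(35, -40) = 292/(-2 + sqrt((-40)**2 + 35**2)) = 292/(-2 + sqrt(1600 + 1225)) = 292/(-2 + sqrt(2825)) = 292/(-2 + 5*sqrt(113))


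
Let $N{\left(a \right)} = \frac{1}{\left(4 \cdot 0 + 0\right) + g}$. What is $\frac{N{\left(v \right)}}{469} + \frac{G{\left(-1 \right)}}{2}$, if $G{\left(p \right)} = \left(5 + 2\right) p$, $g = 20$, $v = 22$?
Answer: $- \frac{32829}{9380} \approx -3.4999$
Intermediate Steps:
$N{\left(a \right)} = \frac{1}{20}$ ($N{\left(a \right)} = \frac{1}{\left(4 \cdot 0 + 0\right) + 20} = \frac{1}{\left(0 + 0\right) + 20} = \frac{1}{0 + 20} = \frac{1}{20}$)
$G{\left(p \right)} = 7 p$
$\frac{N{\left(v \right)}}{469} + \frac{G{\left(-1 \right)}}{2} = \frac{1}{20 \cdot 469} + \frac{7 \left(-1\right)}{2} = \frac{1}{20} \cdot \frac{1}{469} - \frac{7}{2} = \frac{1}{9380} - \frac{7}{2} = - \frac{32829}{9380}$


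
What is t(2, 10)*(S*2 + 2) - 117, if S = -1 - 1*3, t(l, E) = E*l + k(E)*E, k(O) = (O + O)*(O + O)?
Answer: -24237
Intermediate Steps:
k(O) = 4*O**2 (k(O) = (2*O)*(2*O) = 4*O**2)
t(l, E) = 4*E**3 + E*l (t(l, E) = E*l + (4*E**2)*E = E*l + 4*E**3 = 4*E**3 + E*l)
S = -4 (S = -1 - 3 = -4)
t(2, 10)*(S*2 + 2) - 117 = (10*(2 + 4*10**2))*(-4*2 + 2) - 117 = (10*(2 + 4*100))*(-8 + 2) - 117 = (10*(2 + 400))*(-6) - 117 = (10*402)*(-6) - 117 = 4020*(-6) - 117 = -24120 - 117 = -24237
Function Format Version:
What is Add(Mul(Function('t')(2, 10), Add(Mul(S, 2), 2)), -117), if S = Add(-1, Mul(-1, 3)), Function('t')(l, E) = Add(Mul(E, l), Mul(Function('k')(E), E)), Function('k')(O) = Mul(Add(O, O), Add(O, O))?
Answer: -24237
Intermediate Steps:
Function('k')(O) = Mul(4, Pow(O, 2)) (Function('k')(O) = Mul(Mul(2, O), Mul(2, O)) = Mul(4, Pow(O, 2)))
Function('t')(l, E) = Add(Mul(4, Pow(E, 3)), Mul(E, l)) (Function('t')(l, E) = Add(Mul(E, l), Mul(Mul(4, Pow(E, 2)), E)) = Add(Mul(E, l), Mul(4, Pow(E, 3))) = Add(Mul(4, Pow(E, 3)), Mul(E, l)))
S = -4 (S = Add(-1, -3) = -4)
Add(Mul(Function('t')(2, 10), Add(Mul(S, 2), 2)), -117) = Add(Mul(Mul(10, Add(2, Mul(4, Pow(10, 2)))), Add(Mul(-4, 2), 2)), -117) = Add(Mul(Mul(10, Add(2, Mul(4, 100))), Add(-8, 2)), -117) = Add(Mul(Mul(10, Add(2, 400)), -6), -117) = Add(Mul(Mul(10, 402), -6), -117) = Add(Mul(4020, -6), -117) = Add(-24120, -117) = -24237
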